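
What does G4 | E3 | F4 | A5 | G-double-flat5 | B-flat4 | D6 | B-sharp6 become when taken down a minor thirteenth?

B2 G#1 A2 C#4 Bbb3 D3 F#4 D##5

A minor thirteenth down from G4 gives B2.
E3: a thirteenth down reaches G, and 20 semitones makes it G#1.
F4 down a minor thirteenth is A2.
A5: a thirteenth down reaches C, and 20 semitones makes it C#4.
A minor thirteenth down from Gbb5 gives Bbb3.
A minor thirteenth down from Bb4 gives D3.
D6: a thirteenth down reaches F, and 20 semitones makes it F#4.
B#6: a thirteenth down reaches D, and 20 semitones makes it D##5.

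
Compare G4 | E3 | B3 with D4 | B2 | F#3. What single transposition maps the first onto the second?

down a perfect fourth

From G4 to D4 is 4 letter names — a fourth of some quality.
D4 to G4 is 5 semitones, which makes it a perfect fourth; the second version is lower, so the direction is down.
Checking another pair — B3 → F#3 — gives the same interval.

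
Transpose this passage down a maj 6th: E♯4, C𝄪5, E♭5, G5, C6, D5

E#4: a sixth down reaches G, and 9 semitones makes it G#3.
C##5 down a major sixth is E#4.
Eb5: a sixth down reaches G, and 9 semitones makes it Gb4.
G5: a sixth down reaches B, and 9 semitones makes it Bb4.
C6: a sixth down reaches E, and 9 semitones makes it Eb5.
D5: a sixth down reaches F, and 9 semitones makes it F4.

G#3 E#4 Gb4 Bb4 Eb5 F4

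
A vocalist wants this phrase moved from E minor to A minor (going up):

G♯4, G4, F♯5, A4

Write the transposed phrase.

C#5 C5 B5 D5

E minor to A minor up is a perfect fourth, so every note moves up by that interval.
G#4 → C#5
G4 → C5
F#5 → B5
A4 → D5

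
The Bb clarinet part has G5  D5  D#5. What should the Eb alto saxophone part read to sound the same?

D6 A5 A#5

First find concert pitch: the Bb clarinet sounds a major second below written, so G5 D5 D#5 sounds F5 C5 C#5.
Then write for Eb alto saxophone: it sounds a major sixth below written, so the part must be a major sixth above concert.
F5 → D6
C5 → A5
C#5 → A#5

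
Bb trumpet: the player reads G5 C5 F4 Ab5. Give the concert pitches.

F5 Bb4 Eb4 Gb5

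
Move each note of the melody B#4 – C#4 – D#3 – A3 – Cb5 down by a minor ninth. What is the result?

A minor ninth down from B#4 gives A##3.
A minor ninth down from C#4 gives B#2.
D#3: a ninth down reaches C, and 13 semitones makes it C##2.
A3 down a minor ninth is G#2.
Cb5: a ninth down reaches B, and 13 semitones makes it Bb3.

A##3 B#2 C##2 G#2 Bb3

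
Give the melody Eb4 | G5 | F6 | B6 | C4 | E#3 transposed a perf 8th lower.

Eb3 G4 F5 B5 C3 E#2

Eb4 -> Eb3
G5 -> G4
F6 -> F5
B6 -> B5
C4 -> C3
E#3 -> E#2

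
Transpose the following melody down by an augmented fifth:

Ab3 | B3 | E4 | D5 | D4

Dbb3 Eb3 Ab3 Gb4 Gb3

Ab3 gives Dbb3
B3 gives Eb3
E4 gives Ab3
D5 gives Gb4
D4 gives Gb3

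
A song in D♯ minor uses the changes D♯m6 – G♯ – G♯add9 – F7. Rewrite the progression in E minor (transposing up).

D♯ minor up to E minor is a minor second; each chord root moves by that interval while the quality stays the same.
D♯m6: root D♯ up a minor second → E, giving Em6.
G♯: root G♯ up a minor second → A, giving A.
G♯add9: root G♯ up a minor second → A, giving Aadd9.
F7: root F up a minor second → Gb, giving Gb7.

Em6 A Aadd9 Gb7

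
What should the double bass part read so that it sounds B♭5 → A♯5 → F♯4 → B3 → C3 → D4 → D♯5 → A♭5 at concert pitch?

Bb6 A#6 F#5 B4 C4 D5 D#6 Ab6

The double bass sounds a perfect octave below written, so the written part must be a perfect octave above concert — transpose each note up.
Bb5 to Bb6
A#5 to A#6
F#4 to F#5
B3 to B4
C3 to C4
D4 to D5
D#5 to D#6
Ab5 to Ab6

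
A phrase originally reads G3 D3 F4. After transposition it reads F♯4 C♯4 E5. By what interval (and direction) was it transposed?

up a major seventh

Take the first pair: G3 → F#4. G to F spans 7 letter names, so the interval is some kind of seventh.
G3 to F#4 is 11 semitones, which makes it a major seventh; the second version is higher, so the direction is up.
Checking another pair — F4 → E5 — gives the same interval.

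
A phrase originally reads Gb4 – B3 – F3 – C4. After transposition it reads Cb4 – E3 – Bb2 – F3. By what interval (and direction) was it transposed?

From Gb4 to Cb4 is 5 letter names — a fifth of some quality.
Cb4 to Gb4 is 7 semitones, which makes it a perfect fifth; the second version is lower, so the direction is down.
Checking another pair — C4 → F3 — gives the same interval.

down a perfect fifth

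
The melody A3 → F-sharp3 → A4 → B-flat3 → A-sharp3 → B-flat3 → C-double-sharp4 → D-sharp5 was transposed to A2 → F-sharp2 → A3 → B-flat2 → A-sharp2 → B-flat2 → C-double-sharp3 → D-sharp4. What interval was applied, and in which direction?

Take the first pair: A3 → A2. A to A spans 8 letter names, so the interval is some kind of octave.
A2 to A3 is 12 semitones, which makes it a perfect octave; the second version is lower, so the direction is down.
Checking another pair — D#5 → D#4 — gives the same interval.

down a perfect octave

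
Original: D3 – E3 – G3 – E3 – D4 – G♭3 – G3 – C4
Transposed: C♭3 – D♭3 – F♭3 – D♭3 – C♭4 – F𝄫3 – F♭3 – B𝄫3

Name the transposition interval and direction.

Take the first pair: D3 → Cb3. D to C spans 2 letter names, so the interval is some kind of second.
Cb3 to D3 is 3 semitones, which makes it an augmented second; the second version is lower, so the direction is down.
Checking another pair — C4 → Bbb3 — gives the same interval.

down an augmented second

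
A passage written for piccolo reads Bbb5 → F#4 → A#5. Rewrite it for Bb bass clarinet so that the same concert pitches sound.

Cb8 G#6 B#7

First find concert pitch: the piccolo sounds a perfect octave above written, so Bbb5 F#4 A#5 sounds Bbb6 F#5 A#6.
Then write for Bb bass clarinet: it sounds a major ninth below written, so the part must be a major ninth above concert.
Bbb6 → Cb8
F#5 → G#6
A#6 → B#7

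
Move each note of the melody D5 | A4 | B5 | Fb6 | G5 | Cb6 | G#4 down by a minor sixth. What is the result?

F#4 C#4 D#5 Ab5 B4 Eb5 B#3

A minor sixth down from D5 gives F#4.
A4 down a minor sixth is C#4.
B5 down a minor sixth is D#5.
A minor sixth down from Fb6 gives Ab5.
G5 down a minor sixth is B4.
Cb6 down a minor sixth is Eb5.
G#4: a sixth down reaches B, and 8 semitones makes it B#3.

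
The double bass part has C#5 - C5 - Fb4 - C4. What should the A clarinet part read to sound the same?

First find concert pitch: the double bass sounds a perfect octave below written, so C#5 C5 Fb4 C4 sounds C#4 C4 Fb3 C3.
Then write for A clarinet: it sounds a minor third below written, so the part must be a minor third above concert.
C#4 → E4
C4 → Eb4
Fb3 → Abb3
C3 → Eb3

E4 Eb4 Abb3 Eb3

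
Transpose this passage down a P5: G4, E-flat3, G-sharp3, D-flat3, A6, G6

G4 down a perfect fifth is C4.
Eb3 down a perfect fifth is Ab2.
G#3: a fifth down reaches C, and 7 semitones makes it C#3.
A perfect fifth down from Db3 gives Gb2.
A perfect fifth down from A6 gives D6.
G6 down a perfect fifth is C6.

C4 Ab2 C#3 Gb2 D6 C6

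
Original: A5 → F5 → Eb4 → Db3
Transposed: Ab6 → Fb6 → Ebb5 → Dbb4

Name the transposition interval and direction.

Take the first pair: A5 → Ab6. A to A spans 8 letter names, so the interval is some kind of octave.
A5 to Ab6 is 11 semitones, which makes it a diminished octave; the second version is higher, so the direction is up.
Checking another pair — Db3 → Dbb4 — gives the same interval.

up a diminished octave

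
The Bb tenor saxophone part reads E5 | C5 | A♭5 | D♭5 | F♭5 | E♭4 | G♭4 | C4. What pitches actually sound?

D4 Bb3 Gb4 Cb4 Ebb4 Db3 Fb3 Bb2

Written C4 on the Bb tenor saxophone sounds as Bb2, a major ninth lower; apply that shift to every note.
E5 → D4
C5 → Bb3
Ab5 → Gb4
Db5 → Cb4
Fb5 → Ebb4
Eb4 → Db3
Gb4 → Fb3
C4 → Bb2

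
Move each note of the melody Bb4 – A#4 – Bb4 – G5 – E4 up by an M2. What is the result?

A major second up from Bb4 gives C5.
A major second up from A#4 gives B#4.
Bb4 up a major second is C5.
G5: a second up reaches A, and 2 semitones makes it A5.
E4: a second up reaches F, and 2 semitones makes it F#4.

C5 B#4 C5 A5 F#4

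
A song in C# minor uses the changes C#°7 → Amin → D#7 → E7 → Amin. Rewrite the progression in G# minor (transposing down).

C# minor down to G# minor is a perfect fourth; each chord root moves by that interval while the quality stays the same.
C#°7: root C# down a perfect fourth → G#, giving G#°7.
Amin: root A down a perfect fourth → E, giving Emin.
D#7: root D# down a perfect fourth → A#, giving A#7.
E7: root E down a perfect fourth → B, giving B7.
Amin: root A down a perfect fourth → E, giving Emin.

G#°7 Emin A#7 B7 Emin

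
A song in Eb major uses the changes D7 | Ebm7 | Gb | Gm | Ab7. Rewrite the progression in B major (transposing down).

A#7 Bm7 D D#m E7

Eb major down to B major is a diminished fourth; each chord root moves by that interval while the quality stays the same.
D7: root D down a diminished fourth → A#, giving A#7.
Ebm7: root Eb down a diminished fourth → B, giving Bm7.
Gb: root Gb down a diminished fourth → D, giving D.
Gm: root G down a diminished fourth → D#, giving D#m.
Ab7: root Ab down a diminished fourth → E, giving E7.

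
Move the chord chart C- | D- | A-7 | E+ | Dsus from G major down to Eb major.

G major down to Eb major is a major third; each chord root moves by that interval while the quality stays the same.
C-: root C down a major third → Ab, giving Ab-.
D-: root D down a major third → Bb, giving Bb-.
A-7: root A down a major third → F, giving F-7.
E+: root E down a major third → C, giving C+.
Dsus: root D down a major third → Bb, giving Bbsus.

Ab- Bb- F-7 C+ Bbsus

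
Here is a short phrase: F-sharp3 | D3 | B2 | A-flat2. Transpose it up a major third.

A#3 F#3 D#3 C3

F#3 -> A#3
D3 -> F#3
B2 -> D#3
Ab2 -> C3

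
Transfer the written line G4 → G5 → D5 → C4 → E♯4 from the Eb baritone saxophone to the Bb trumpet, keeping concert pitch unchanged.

First find concert pitch: the Eb baritone saxophone sounds a major thirteenth below written, so G4 G5 D5 C4 E♯4 sounds Bb2 Bb3 F3 Eb2 G#2.
Then write for Bb trumpet: it sounds a major second below written, so the part must be a major second above concert.
Bb2 → C3
Bb3 → C4
F3 → G3
Eb2 → F2
G#2 → A#2

C3 C4 G3 F2 A#2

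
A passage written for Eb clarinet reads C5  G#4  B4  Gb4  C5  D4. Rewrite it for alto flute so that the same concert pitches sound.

Ab5 E5 G5 Ebb5 Ab5 Bb4

First find concert pitch: the Eb clarinet sounds a minor third above written, so C5 G#4 B4 Gb4 C5 D4 sounds Eb5 B4 D5 Bbb4 Eb5 F4.
Then write for alto flute: it sounds a perfect fourth below written, so the part must be a perfect fourth above concert.
Eb5 → Ab5
B4 → E5
D5 → G5
Bbb4 → Ebb5
Eb5 → Ab5
F4 → Bb4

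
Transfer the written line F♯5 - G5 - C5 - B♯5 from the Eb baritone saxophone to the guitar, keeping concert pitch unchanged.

A4 Bb4 Eb4 D#5

First find concert pitch: the Eb baritone saxophone sounds a major thirteenth below written, so F♯5 G5 C5 B♯5 sounds A3 Bb3 Eb3 D#4.
Then write for guitar: it sounds a perfect octave below written, so the part must be a perfect octave above concert.
A3 → A4
Bb3 → Bb4
Eb3 → Eb4
D#4 → D#5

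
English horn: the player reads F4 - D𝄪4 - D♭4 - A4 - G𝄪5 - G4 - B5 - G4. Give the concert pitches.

Bb3 G##3 Gb3 D4 C##5 C4 E5 C4

The English horn sounds a perfect fifth below written, so transpose each written note down a perfect fifth.
F4 becomes Bb3
D##4 becomes G##3
Db4 becomes Gb3
A4 becomes D4
G##5 becomes C##5
G4 becomes C4
B5 becomes E5
G4 becomes C4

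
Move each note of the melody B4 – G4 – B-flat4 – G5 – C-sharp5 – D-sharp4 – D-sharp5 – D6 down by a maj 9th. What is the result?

A3 F3 Ab3 F4 B3 C#3 C#4 C5

B4 gives A3
G4 gives F3
Bb4 gives Ab3
G5 gives F4
C#5 gives B3
D#4 gives C#3
D#5 gives C#4
D6 gives C5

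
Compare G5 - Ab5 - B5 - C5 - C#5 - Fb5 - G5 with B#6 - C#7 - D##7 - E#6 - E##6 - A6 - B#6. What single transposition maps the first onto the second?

up an augmented tenth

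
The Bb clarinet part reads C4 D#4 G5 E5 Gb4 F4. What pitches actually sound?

Bb3 C#4 F5 D5 Fb4 Eb4

Written C4 on the Bb clarinet sounds as Bb3, a major second lower; apply that shift to every note.
C4 to Bb3
D#4 to C#4
G5 to F5
E5 to D5
Gb4 to Fb4
F4 to Eb4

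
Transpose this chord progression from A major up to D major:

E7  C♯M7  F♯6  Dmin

A7 F#M7 B6 Gmin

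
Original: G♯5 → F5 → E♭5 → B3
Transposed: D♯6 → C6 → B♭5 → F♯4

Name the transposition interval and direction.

Take the first pair: G#5 → D#6. G to D spans 5 letter names, so the interval is some kind of fifth.
G#5 to D#6 is 7 semitones, which makes it a perfect fifth; the second version is higher, so the direction is up.
Checking another pair — B3 → F#4 — gives the same interval.

up a perfect fifth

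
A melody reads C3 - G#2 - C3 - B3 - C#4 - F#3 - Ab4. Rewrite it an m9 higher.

Db4 A3 Db4 C5 D5 G4 Bbb5

C3 gives Db4
G#2 gives A3
C3 gives Db4
B3 gives C5
C#4 gives D5
F#3 gives G4
Ab4 gives Bbb5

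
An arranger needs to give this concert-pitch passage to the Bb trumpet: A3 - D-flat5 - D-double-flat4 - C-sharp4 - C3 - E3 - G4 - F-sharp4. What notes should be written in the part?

B3 Eb5 Ebb4 D#4 D3 F#3 A4 G#4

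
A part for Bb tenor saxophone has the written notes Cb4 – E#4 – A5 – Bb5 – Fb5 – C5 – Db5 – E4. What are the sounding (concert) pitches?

Bbb2 D#3 G4 Ab4 Ebb4 Bb3 Cb4 D3

Written C4 on the Bb tenor saxophone sounds as Bb2, a major ninth lower; apply that shift to every note.
Cb4 gives Bbb2
E#4 gives D#3
A5 gives G4
Bb5 gives Ab4
Fb5 gives Ebb4
C5 gives Bb3
Db5 gives Cb4
E4 gives D3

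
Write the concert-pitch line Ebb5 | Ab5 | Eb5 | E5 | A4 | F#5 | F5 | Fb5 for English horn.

Written C4 sounds as F3 on the English horn, so concert pitches are written a perfect fifth up.
Ebb5 → Bbb5
Ab5 → Eb6
Eb5 → Bb5
E5 → B5
A4 → E5
F#5 → C#6
F5 → C6
Fb5 → Cb6

Bbb5 Eb6 Bb5 B5 E5 C#6 C6 Cb6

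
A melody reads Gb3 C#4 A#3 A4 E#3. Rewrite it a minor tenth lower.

Eb2 A#2 F##2 F#3 C##2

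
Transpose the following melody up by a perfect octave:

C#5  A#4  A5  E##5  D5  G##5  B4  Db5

C#6 A#5 A6 E##6 D6 G##6 B5 Db6

C#5 up a perfect octave is C#6.
A perfect octave up from A#4 gives A#5.
A5: an octave up reaches A, and 12 semitones makes it A6.
E##5 up a perfect octave is E##6.
A perfect octave up from D5 gives D6.
G##5 up a perfect octave is G##6.
B4 up a perfect octave is B5.
A perfect octave up from Db5 gives Db6.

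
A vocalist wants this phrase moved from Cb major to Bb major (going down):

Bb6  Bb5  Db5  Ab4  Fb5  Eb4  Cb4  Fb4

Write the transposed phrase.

From Cb down to Bb is a minor second; apply that to each pitch.
Bb6 → A6
Bb5 → A5
Db5 → C5
Ab4 → G4
Fb5 → Eb5
Eb4 → D4
Cb4 → Bb3
Fb4 → Eb4

A6 A5 C5 G4 Eb5 D4 Bb3 Eb4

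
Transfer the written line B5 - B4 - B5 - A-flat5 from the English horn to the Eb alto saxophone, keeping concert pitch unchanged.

C#6 C#5 C#6 Bb5

First find concert pitch: the English horn sounds a perfect fifth below written, so B5 B4 B5 A-flat5 sounds E5 E4 E5 Db5.
Then write for Eb alto saxophone: it sounds a major sixth below written, so the part must be a major sixth above concert.
E5 → C#6
E4 → C#5
E5 → C#6
Db5 → Bb5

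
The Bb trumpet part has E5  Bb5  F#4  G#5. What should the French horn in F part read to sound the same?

First find concert pitch: the Bb trumpet sounds a major second below written, so E5 Bb5 F#4 G#5 sounds D5 Ab5 E4 F#5.
Then write for French horn in F: it sounds a perfect fifth below written, so the part must be a perfect fifth above concert.
D5 → A5
Ab5 → Eb6
E4 → B4
F#5 → C#6

A5 Eb6 B4 C#6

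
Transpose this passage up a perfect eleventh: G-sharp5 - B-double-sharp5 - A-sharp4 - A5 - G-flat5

C#7 E##7 D#6 D7 Cb7

G#5 → C#7
B##5 → E##7
A#4 → D#6
A5 → D7
Gb5 → Cb7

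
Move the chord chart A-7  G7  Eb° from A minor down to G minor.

G-7 F7 Db°

A minor down to G minor is a major second; each chord root moves by that interval while the quality stays the same.
A-7: root A down a major second → G, giving G-7.
G7: root G down a major second → F, giving F7.
Eb°: root Eb down a major second → Db, giving Db°.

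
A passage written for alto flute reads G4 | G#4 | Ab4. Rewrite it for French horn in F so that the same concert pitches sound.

A4 A#4 Bb4

First find concert pitch: the alto flute sounds a perfect fourth below written, so G4 G#4 Ab4 sounds D4 D#4 Eb4.
Then write for French horn in F: it sounds a perfect fifth below written, so the part must be a perfect fifth above concert.
D4 → A4
D#4 → A#4
Eb4 → Bb4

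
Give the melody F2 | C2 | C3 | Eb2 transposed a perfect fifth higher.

C3 G2 G3 Bb2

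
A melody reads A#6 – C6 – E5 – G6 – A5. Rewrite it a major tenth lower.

F#5 Ab4 C4 Eb5 F4

A#6 becomes F#5
C6 becomes Ab4
E5 becomes C4
G6 becomes Eb5
A5 becomes F4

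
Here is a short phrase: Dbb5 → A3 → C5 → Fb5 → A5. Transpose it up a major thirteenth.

Bbb6 F#5 A6 Db7 F#7

Dbb5 to Bbb6
A3 to F#5
C5 to A6
Fb5 to Db7
A5 to F#7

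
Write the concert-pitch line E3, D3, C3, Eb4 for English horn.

The English horn sounds a perfect fifth below written, so the written part must be a perfect fifth above concert — transpose each note up.
E3 gives B3
D3 gives A3
C3 gives G3
Eb4 gives Bb4

B3 A3 G3 Bb4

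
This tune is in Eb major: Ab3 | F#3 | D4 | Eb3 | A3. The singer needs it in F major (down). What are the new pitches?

From Eb down to F is a minor seventh; apply that to each pitch.
Ab3 → Bb2
F#3 → G#2
D4 → E3
Eb3 → F2
A3 → B2

Bb2 G#2 E3 F2 B2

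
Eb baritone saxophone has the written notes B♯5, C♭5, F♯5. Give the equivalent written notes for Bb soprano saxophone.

First find concert pitch: the Eb baritone saxophone sounds a major thirteenth below written, so B♯5 C♭5 F♯5 sounds D#4 Ebb3 A3.
Then write for Bb soprano saxophone: it sounds a major second below written, so the part must be a major second above concert.
D#4 → E#4
Ebb3 → Fb3
A3 → B3

E#4 Fb3 B3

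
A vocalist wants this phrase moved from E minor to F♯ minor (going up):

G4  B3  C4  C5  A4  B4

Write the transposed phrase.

A4 C#4 D4 D5 B4 C#5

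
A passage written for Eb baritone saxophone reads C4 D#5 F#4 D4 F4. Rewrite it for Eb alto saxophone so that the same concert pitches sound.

C3 D#4 F#3 D3 F3

First find concert pitch: the Eb baritone saxophone sounds a major thirteenth below written, so C4 D#5 F#4 D4 F4 sounds Eb2 F#3 A2 F2 Ab2.
Then write for Eb alto saxophone: it sounds a major sixth below written, so the part must be a major sixth above concert.
Eb2 → C3
F#3 → D#4
A2 → F#3
F2 → D3
Ab2 → F3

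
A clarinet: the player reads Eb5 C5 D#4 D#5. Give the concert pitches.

C5 A4 B#3 B#4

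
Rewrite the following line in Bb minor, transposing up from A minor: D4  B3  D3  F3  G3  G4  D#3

Eb4 C4 Eb3 Gb3 Ab3 Ab4 E3

A minor to Bb minor up is a minor second, so every note moves up by that interval.
D4 -> Eb4
B3 -> C4
D3 -> Eb3
F3 -> Gb3
G3 -> Ab3
G4 -> Ab4
D#3 -> E3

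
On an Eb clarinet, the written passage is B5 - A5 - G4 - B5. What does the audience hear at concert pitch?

Written C4 on the Eb clarinet sounds as Eb4, a minor third higher; apply that shift to every note.
B5 gives D6
A5 gives C6
G4 gives Bb4
B5 gives D6

D6 C6 Bb4 D6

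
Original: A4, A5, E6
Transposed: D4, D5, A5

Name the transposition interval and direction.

down a perfect fifth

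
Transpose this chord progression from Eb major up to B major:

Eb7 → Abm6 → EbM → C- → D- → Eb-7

B7 Em6 BM G#- A#- B-7

Eb major up to B major is an augmented fifth; each chord root moves by that interval while the quality stays the same.
Eb7: root Eb up an augmented fifth → B, giving B7.
Abm6: root Ab up an augmented fifth → E, giving Em6.
EbM: root Eb up an augmented fifth → B, giving BM.
C-: root C up an augmented fifth → G#, giving G#-.
D-: root D up an augmented fifth → A#, giving A#-.
Eb-7: root Eb up an augmented fifth → B, giving B-7.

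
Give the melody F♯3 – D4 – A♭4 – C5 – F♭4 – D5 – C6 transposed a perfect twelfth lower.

F#3 down a perfect twelfth is B1.
A perfect twelfth down from D4 gives G2.
Ab4 down a perfect twelfth is Db3.
C5: a twelfth down reaches F, and 19 semitones makes it F3.
Fb4: a twelfth down reaches B, and 19 semitones makes it Bbb2.
D5 down a perfect twelfth is G3.
C6: a twelfth down reaches F, and 19 semitones makes it F4.

B1 G2 Db3 F3 Bbb2 G3 F4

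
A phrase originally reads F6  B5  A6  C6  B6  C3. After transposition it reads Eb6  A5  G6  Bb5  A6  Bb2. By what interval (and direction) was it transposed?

From F6 to Eb6 is 2 letter names — a second of some quality.
Eb6 to F6 is 2 semitones, which makes it a major second; the second version is lower, so the direction is down.
Checking another pair — C3 → Bb2 — gives the same interval.

down a major second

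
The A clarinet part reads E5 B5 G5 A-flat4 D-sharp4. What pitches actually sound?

C#5 G#5 E5 F4 B#3

The A clarinet sounds a minor third below written, so transpose each written note down a minor third.
E5 becomes C#5
B5 becomes G#5
G5 becomes E5
Ab4 becomes F4
D#4 becomes B#3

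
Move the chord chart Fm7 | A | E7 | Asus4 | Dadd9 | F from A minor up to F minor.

A minor up to F minor is a minor sixth; each chord root moves by that interval while the quality stays the same.
Fm7: root F up a minor sixth → Db, giving Dbm7.
A: root A up a minor sixth → F, giving F.
E7: root E up a minor sixth → C, giving C7.
Asus4: root A up a minor sixth → F, giving Fsus4.
Dadd9: root D up a minor sixth → Bb, giving Bbadd9.
F: root F up a minor sixth → Db, giving Db.

Dbm7 F C7 Fsus4 Bbadd9 Db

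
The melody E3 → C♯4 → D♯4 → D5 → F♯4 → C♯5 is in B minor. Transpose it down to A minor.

From B down to A is a major second; apply that to each pitch.
E3 gives D3
C#4 gives B3
D#4 gives C#4
D5 gives C5
F#4 gives E4
C#5 gives B4

D3 B3 C#4 C5 E4 B4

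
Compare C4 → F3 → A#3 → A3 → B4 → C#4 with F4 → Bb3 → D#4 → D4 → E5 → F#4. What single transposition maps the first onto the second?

up a perfect fourth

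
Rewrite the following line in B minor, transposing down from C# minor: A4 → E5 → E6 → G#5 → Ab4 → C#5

From C# down to B is a major second; apply that to each pitch.
A4 becomes G4
E5 becomes D5
E6 becomes D6
G#5 becomes F#5
Ab4 becomes Gb4
C#5 becomes B4

G4 D5 D6 F#5 Gb4 B4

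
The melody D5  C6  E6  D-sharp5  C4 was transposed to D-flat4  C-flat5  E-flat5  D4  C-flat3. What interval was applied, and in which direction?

down an augmented octave

From D5 to Db4 is 8 letter names — an octave of some quality.
Db4 to D5 is 13 semitones, which makes it an augmented octave; the second version is lower, so the direction is down.
Checking another pair — C4 → Cb3 — gives the same interval.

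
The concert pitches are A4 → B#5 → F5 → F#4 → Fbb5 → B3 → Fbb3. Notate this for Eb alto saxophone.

Written C4 sounds as Eb3 on the Eb alto saxophone, so concert pitches are written a major sixth up.
A4 gives F#5
B#5 gives G##6
F5 gives D6
F#4 gives D#5
Fbb5 gives Dbb6
B3 gives G#4
Fbb3 gives Dbb4

F#5 G##6 D6 D#5 Dbb6 G#4 Dbb4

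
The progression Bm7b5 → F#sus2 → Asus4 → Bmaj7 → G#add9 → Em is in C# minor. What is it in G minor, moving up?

Fm7b5 Csus2 Ebsus4 Fmaj7 Dadd9 Bbm

C# minor up to G minor is a diminished fifth; each chord root moves by that interval while the quality stays the same.
Bm7b5: root B up a diminished fifth → F, giving Fm7b5.
F#sus2: root F# up a diminished fifth → C, giving Csus2.
Asus4: root A up a diminished fifth → Eb, giving Ebsus4.
Bmaj7: root B up a diminished fifth → F, giving Fmaj7.
G#add9: root G# up a diminished fifth → D, giving Dadd9.
Em: root E up a diminished fifth → Bb, giving Bbm.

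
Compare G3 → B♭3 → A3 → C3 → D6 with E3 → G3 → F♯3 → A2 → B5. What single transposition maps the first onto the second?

down a minor third

Take the first pair: G3 → E3. G to E spans 3 letter names, so the interval is some kind of third.
E3 to G3 is 3 semitones, which makes it a minor third; the second version is lower, so the direction is down.
Checking another pair — D6 → B5 — gives the same interval.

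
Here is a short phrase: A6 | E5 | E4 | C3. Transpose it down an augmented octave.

Ab5 Eb4 Eb3 Cb2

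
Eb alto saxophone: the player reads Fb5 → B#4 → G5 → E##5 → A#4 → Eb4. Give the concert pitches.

The Eb alto saxophone sounds a major sixth below written, so transpose each written note down a major sixth.
Fb5 to Abb4
B#4 to D#4
G5 to Bb4
E##5 to G##4
A#4 to C#4
Eb4 to Gb3

Abb4 D#4 Bb4 G##4 C#4 Gb3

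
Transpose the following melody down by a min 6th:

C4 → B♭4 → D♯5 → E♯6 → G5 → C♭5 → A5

E3 D4 F##4 G##5 B4 Eb4 C#5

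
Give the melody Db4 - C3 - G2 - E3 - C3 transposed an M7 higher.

C5 B3 F#3 D#4 B3

Db4 gives C5
C3 gives B3
G2 gives F#3
E3 gives D#4
C3 gives B3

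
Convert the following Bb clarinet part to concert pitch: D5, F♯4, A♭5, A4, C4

The Bb clarinet sounds a major second below written, so transpose each written note down a major second.
D5 to C5
F#4 to E4
Ab5 to Gb5
A4 to G4
C4 to Bb3

C5 E4 Gb5 G4 Bb3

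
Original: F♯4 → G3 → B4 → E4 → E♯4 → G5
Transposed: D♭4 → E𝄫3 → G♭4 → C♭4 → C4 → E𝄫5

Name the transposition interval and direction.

down an augmented third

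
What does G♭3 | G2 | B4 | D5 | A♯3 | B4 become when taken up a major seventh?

Gb3 -> F4
G2 -> F#3
B4 -> A#5
D5 -> C#6
A#3 -> G##4
B4 -> A#5

F4 F#3 A#5 C#6 G##4 A#5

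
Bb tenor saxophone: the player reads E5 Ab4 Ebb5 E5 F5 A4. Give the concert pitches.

D4 Gb3 Dbb4 D4 Eb4 G3

The Bb tenor saxophone sounds a major ninth below written, so transpose each written note down a major ninth.
E5 → D4
Ab4 → Gb3
Ebb5 → Dbb4
E5 → D4
F5 → Eb4
A4 → G3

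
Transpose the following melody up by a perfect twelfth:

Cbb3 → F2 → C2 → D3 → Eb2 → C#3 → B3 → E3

Cbb3: a twelfth up reaches G, and 19 semitones makes it Gbb4.
F2 up a perfect twelfth is C4.
C2: a twelfth up reaches G, and 19 semitones makes it G3.
D3 up a perfect twelfth is A4.
Eb2: a twelfth up reaches B, and 19 semitones makes it Bb3.
C#3: a twelfth up reaches G, and 19 semitones makes it G#4.
B3 up a perfect twelfth is F#5.
E3 up a perfect twelfth is B4.

Gbb4 C4 G3 A4 Bb3 G#4 F#5 B4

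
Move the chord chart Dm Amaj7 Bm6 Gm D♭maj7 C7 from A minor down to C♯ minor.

F#m C#maj7 D#m6 Bm Fmaj7 E7

A minor down to C♯ minor is a minor sixth; each chord root moves by that interval while the quality stays the same.
Dm: root D down a minor sixth → F#, giving F#m.
Amaj7: root A down a minor sixth → C#, giving C#maj7.
Bm6: root B down a minor sixth → D#, giving D#m6.
Gm: root G down a minor sixth → B, giving Bm.
D♭maj7: root D♭ down a minor sixth → F, giving Fmaj7.
C7: root C down a minor sixth → E, giving E7.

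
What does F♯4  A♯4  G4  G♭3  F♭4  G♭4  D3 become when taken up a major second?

G#4 B#4 A4 Ab3 Gb4 Ab4 E3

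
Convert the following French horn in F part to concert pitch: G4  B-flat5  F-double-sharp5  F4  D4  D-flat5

Written C4 on the French horn in F sounds as F3, a perfect fifth lower; apply that shift to every note.
G4 → C4
Bb5 → Eb5
F##5 → B#4
F4 → Bb3
D4 → G3
Db5 → Gb4

C4 Eb5 B#4 Bb3 G3 Gb4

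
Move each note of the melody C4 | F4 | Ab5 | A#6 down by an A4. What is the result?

An augmented fourth down from C4 gives Gb3.
F4: a fourth down reaches C, and 6 semitones makes it Cb4.
Ab5: a fourth down reaches E, and 6 semitones makes it Ebb5.
A#6: a fourth down reaches E, and 6 semitones makes it E6.

Gb3 Cb4 Ebb5 E6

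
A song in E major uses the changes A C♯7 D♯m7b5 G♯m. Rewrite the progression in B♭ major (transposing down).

E major down to B♭ major is an augmented fourth; each chord root moves by that interval while the quality stays the same.
A: root A down an augmented fourth → Eb, giving Eb.
C♯7: root C♯ down an augmented fourth → G, giving G7.
D♯m7b5: root D♯ down an augmented fourth → A, giving Am7b5.
G♯m: root G♯ down an augmented fourth → D, giving Dm.

Eb G7 Am7b5 Dm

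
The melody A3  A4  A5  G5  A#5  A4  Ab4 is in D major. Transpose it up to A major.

From D up to A is a perfect fifth; apply that to each pitch.
A3 gives E4
A4 gives E5
A5 gives E6
G5 gives D6
A#5 gives E#6
A4 gives E5
Ab4 gives Eb5

E4 E5 E6 D6 E#6 E5 Eb5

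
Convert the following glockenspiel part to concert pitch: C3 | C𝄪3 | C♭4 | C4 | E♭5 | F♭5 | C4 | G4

C5 C##5 Cb6 C6 Eb7 Fb7 C6 G6

Written C4 on the glockenspiel sounds as C6, a perfect fifteenth higher; apply that shift to every note.
C3 gives C5
C##3 gives C##5
Cb4 gives Cb6
C4 gives C6
Eb5 gives Eb7
Fb5 gives Fb7
C4 gives C6
G4 gives G6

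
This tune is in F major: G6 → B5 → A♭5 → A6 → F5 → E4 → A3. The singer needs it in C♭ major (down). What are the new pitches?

Db6 F5 Ebb5 Eb6 Cb5 Bb3 Eb3

From F down to C♭ is an augmented fourth; apply that to each pitch.
G6 to Db6
B5 to F5
Ab5 to Ebb5
A6 to Eb6
F5 to Cb5
E4 to Bb3
A3 to Eb3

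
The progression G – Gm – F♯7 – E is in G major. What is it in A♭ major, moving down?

Ab Abm G7 F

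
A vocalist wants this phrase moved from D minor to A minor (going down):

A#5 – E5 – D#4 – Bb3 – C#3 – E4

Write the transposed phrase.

From D down to A is a perfect fourth; apply that to each pitch.
A#5 -> E#5
E5 -> B4
D#4 -> A#3
Bb3 -> F3
C#3 -> G#2
E4 -> B3

E#5 B4 A#3 F3 G#2 B3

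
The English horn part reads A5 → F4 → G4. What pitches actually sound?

D5 Bb3 C4

The English horn sounds a perfect fifth below written, so transpose each written note down a perfect fifth.
A5 gives D5
F4 gives Bb3
G4 gives C4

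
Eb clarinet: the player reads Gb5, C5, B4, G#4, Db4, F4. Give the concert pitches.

The Eb clarinet sounds a minor third above written, so transpose each written note up a minor third.
Gb5 becomes Bbb5
C5 becomes Eb5
B4 becomes D5
G#4 becomes B4
Db4 becomes Fb4
F4 becomes Ab4

Bbb5 Eb5 D5 B4 Fb4 Ab4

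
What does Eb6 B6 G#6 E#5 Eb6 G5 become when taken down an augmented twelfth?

Abb4 Eb5 C5 A3 Abb4 Cb4

Eb6 becomes Abb4
B6 becomes Eb5
G#6 becomes C5
E#5 becomes A3
Eb6 becomes Abb4
G5 becomes Cb4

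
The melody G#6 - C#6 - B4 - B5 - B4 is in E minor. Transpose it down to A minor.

E minor to A minor down is a perfect fifth, so every note moves down by that interval.
G#6 -> C#6
C#6 -> F#5
B4 -> E4
B5 -> E5
B4 -> E4

C#6 F#5 E4 E5 E4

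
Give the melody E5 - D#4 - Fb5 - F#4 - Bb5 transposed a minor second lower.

E5 down a minor second is D#5.
D#4: a second down reaches C, and 1 semitone makes it C##4.
A minor second down from Fb5 gives Eb5.
F#4 down a minor second is E#4.
A minor second down from Bb5 gives A5.

D#5 C##4 Eb5 E#4 A5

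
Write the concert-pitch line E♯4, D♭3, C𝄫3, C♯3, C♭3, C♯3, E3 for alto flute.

Written C4 sounds as G3 on the alto flute, so concert pitches are written a perfect fourth up.
E#4 becomes A#4
Db3 becomes Gb3
Cbb3 becomes Fbb3
C#3 becomes F#3
Cb3 becomes Fb3
C#3 becomes F#3
E3 becomes A3

A#4 Gb3 Fbb3 F#3 Fb3 F#3 A3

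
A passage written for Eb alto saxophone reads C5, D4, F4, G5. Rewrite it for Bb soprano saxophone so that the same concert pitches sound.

F4 G3 Bb3 C5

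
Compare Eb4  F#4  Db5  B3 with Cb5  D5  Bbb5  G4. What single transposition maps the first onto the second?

From Eb4 to Cb5 is 6 letter names — a sixth of some quality.
Eb4 to Cb5 is 8 semitones, which makes it a minor sixth; the second version is higher, so the direction is up.
Checking another pair — B3 → G4 — gives the same interval.

up a minor sixth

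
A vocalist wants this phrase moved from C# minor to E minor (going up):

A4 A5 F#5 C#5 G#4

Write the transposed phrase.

C# minor to E minor up is a minor third, so every note moves up by that interval.
A4 to C5
A5 to C6
F#5 to A5
C#5 to E5
G#4 to B4

C5 C6 A5 E5 B4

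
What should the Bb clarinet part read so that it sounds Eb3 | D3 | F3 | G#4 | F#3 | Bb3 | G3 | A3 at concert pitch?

Written C4 sounds as Bb3 on the Bb clarinet, so concert pitches are written a major second up.
Eb3 -> F3
D3 -> E3
F3 -> G3
G#4 -> A#4
F#3 -> G#3
Bb3 -> C4
G3 -> A3
A3 -> B3

F3 E3 G3 A#4 G#3 C4 A3 B3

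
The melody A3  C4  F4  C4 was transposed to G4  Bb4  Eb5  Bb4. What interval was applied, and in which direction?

up a minor seventh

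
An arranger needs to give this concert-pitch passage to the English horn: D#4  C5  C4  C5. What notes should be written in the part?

A#4 G5 G4 G5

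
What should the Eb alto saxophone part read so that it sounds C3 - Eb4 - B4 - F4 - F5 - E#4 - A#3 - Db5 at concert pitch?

A3 C5 G#5 D5 D6 C##5 F##4 Bb5

The Eb alto saxophone sounds a major sixth below written, so the written part must be a major sixth above concert — transpose each note up.
C3 → A3
Eb4 → C5
B4 → G#5
F4 → D5
F5 → D6
E#4 → C##5
A#3 → F##4
Db5 → Bb5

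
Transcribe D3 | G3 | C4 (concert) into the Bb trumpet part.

E3 A3 D4

The Bb trumpet sounds a major second below written, so the written part must be a major second above concert — transpose each note up.
D3 → E3
G3 → A3
C4 → D4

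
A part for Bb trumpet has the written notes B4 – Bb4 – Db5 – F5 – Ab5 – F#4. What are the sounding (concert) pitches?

A4 Ab4 Cb5 Eb5 Gb5 E4

Written C4 on the Bb trumpet sounds as Bb3, a major second lower; apply that shift to every note.
B4 to A4
Bb4 to Ab4
Db5 to Cb5
F5 to Eb5
Ab5 to Gb5
F#4 to E4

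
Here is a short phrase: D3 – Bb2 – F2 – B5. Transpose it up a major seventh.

C#4 A3 E3 A#6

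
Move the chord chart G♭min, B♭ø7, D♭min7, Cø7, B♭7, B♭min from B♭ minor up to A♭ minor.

Fbmin Abø7 Cbmin7 Bbø7 Ab7 Abmin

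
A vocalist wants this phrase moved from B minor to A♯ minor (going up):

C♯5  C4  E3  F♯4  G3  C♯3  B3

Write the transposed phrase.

B minor to A♯ minor up is a major seventh, so every note moves up by that interval.
C#5 -> B#5
C4 -> B4
E3 -> D#4
F#4 -> E#5
G3 -> F#4
C#3 -> B#3
B3 -> A#4

B#5 B4 D#4 E#5 F#4 B#3 A#4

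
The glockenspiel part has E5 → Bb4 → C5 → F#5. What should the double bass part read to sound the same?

E8 Bb7 C8 F#8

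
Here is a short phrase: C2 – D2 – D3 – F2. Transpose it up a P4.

F2 G2 G3 Bb2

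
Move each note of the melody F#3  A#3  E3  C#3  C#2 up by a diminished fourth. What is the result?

F#3: a fourth up reaches B, and 4 semitones makes it Bb3.
A diminished fourth up from A#3 gives D4.
A diminished fourth up from E3 gives Ab3.
A diminished fourth up from C#3 gives F3.
A diminished fourth up from C#2 gives F2.

Bb3 D4 Ab3 F3 F2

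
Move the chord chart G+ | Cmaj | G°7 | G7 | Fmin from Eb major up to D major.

F#+ Bmaj F#°7 F#7 Emin

Eb major up to D major is a major seventh; each chord root moves by that interval while the quality stays the same.
G+: root G up a major seventh → F#, giving F#+.
Cmaj: root C up a major seventh → B, giving Bmaj.
G°7: root G up a major seventh → F#, giving F#°7.
G7: root G up a major seventh → F#, giving F#7.
Fmin: root F up a major seventh → E, giving Emin.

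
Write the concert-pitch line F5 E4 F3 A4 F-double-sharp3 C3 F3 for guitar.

F6 E5 F4 A5 F##4 C4 F4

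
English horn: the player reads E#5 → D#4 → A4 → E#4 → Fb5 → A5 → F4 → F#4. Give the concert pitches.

Written C4 on the English horn sounds as F3, a perfect fifth lower; apply that shift to every note.
E#5 -> A#4
D#4 -> G#3
A4 -> D4
E#4 -> A#3
Fb5 -> Bbb4
A5 -> D5
F4 -> Bb3
F#4 -> B3

A#4 G#3 D4 A#3 Bbb4 D5 Bb3 B3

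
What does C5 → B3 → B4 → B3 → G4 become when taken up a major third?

E5 D#4 D#5 D#4 B4

A major third up from C5 gives E5.
B3 up a major third is D#4.
B4 up a major third is D#5.
B3: a third up reaches D, and 4 semitones makes it D#4.
G4: a third up reaches B, and 4 semitones makes it B4.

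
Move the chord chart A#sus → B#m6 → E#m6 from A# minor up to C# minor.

C#sus D#m6 G#m6

A# minor up to C# minor is a minor third; each chord root moves by that interval while the quality stays the same.
A#sus: root A# up a minor third → C#, giving C#sus.
B#m6: root B# up a minor third → D#, giving D#m6.
E#m6: root E# up a minor third → G#, giving G#m6.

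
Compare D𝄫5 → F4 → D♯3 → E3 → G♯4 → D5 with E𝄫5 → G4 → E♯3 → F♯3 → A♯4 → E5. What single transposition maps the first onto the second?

From Dbb5 to Ebb5 is 2 letter names — a second of some quality.
Dbb5 to Ebb5 is 2 semitones, which makes it a major second; the second version is higher, so the direction is up.
Checking another pair — D5 → E5 — gives the same interval.

up a major second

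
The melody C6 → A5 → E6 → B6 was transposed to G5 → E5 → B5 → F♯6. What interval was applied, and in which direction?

Take the first pair: C6 → G5. C to G spans 4 letter names, so the interval is some kind of fourth.
G5 to C6 is 5 semitones, which makes it a perfect fourth; the second version is lower, so the direction is down.
Checking another pair — B6 → F#6 — gives the same interval.

down a perfect fourth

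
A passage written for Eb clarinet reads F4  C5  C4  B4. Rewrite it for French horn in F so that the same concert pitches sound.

First find concert pitch: the Eb clarinet sounds a minor third above written, so F4 C5 C4 B4 sounds Ab4 Eb5 Eb4 D5.
Then write for French horn in F: it sounds a perfect fifth below written, so the part must be a perfect fifth above concert.
Ab4 → Eb5
Eb5 → Bb5
Eb4 → Bb4
D5 → A5

Eb5 Bb5 Bb4 A5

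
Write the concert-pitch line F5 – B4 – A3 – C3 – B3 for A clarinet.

Written C4 sounds as A3 on the A clarinet, so concert pitches are written a minor third up.
F5 gives Ab5
B4 gives D5
A3 gives C4
C3 gives Eb3
B3 gives D4

Ab5 D5 C4 Eb3 D4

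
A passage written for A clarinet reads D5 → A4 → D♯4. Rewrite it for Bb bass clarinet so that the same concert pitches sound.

First find concert pitch: the A clarinet sounds a minor third below written, so D5 A4 D♯4 sounds B4 F#4 B#3.
Then write for Bb bass clarinet: it sounds a major ninth below written, so the part must be a major ninth above concert.
B4 → C#6
F#4 → G#5
B#3 → C##5

C#6 G#5 C##5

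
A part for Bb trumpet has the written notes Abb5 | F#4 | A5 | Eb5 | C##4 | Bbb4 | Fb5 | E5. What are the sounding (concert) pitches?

The Bb trumpet sounds a major second below written, so transpose each written note down a major second.
Abb5 -> Gbb5
F#4 -> E4
A5 -> G5
Eb5 -> Db5
C##4 -> B#3
Bbb4 -> Abb4
Fb5 -> Ebb5
E5 -> D5

Gbb5 E4 G5 Db5 B#3 Abb4 Ebb5 D5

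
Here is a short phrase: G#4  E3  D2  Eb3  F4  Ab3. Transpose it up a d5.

D5 Bb3 Ab2 Bbb3 Cb5 Ebb4

G#4 gives D5
E3 gives Bb3
D2 gives Ab2
Eb3 gives Bbb3
F4 gives Cb5
Ab3 gives Ebb4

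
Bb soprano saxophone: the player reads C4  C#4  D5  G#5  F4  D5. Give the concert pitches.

Bb3 B3 C5 F#5 Eb4 C5

The Bb soprano saxophone sounds a major second below written, so transpose each written note down a major second.
C4 to Bb3
C#4 to B3
D5 to C5
G#5 to F#5
F4 to Eb4
D5 to C5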